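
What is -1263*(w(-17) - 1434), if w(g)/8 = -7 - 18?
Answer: 2063742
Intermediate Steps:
w(g) = -200 (w(g) = 8*(-7 - 18) = 8*(-25) = -200)
-1263*(w(-17) - 1434) = -1263*(-200 - 1434) = -1263*(-1634) = 2063742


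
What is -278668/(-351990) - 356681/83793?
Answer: -17032952911/4915716345 ≈ -3.4650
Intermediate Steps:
-278668/(-351990) - 356681/83793 = -278668*(-1/351990) - 356681*1/83793 = 139334/175995 - 356681/83793 = -17032952911/4915716345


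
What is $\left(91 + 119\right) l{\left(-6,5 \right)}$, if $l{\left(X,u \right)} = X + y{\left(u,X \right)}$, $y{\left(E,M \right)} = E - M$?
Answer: $1050$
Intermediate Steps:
$l{\left(X,u \right)} = u$ ($l{\left(X,u \right)} = X - \left(X - u\right) = u$)
$\left(91 + 119\right) l{\left(-6,5 \right)} = \left(91 + 119\right) 5 = 210 \cdot 5 = 1050$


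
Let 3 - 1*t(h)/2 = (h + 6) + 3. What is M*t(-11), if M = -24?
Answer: -240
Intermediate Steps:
t(h) = -12 - 2*h (t(h) = 6 - 2*((h + 6) + 3) = 6 - 2*((6 + h) + 3) = 6 - 2*(9 + h) = 6 + (-18 - 2*h) = -12 - 2*h)
M*t(-11) = -24*(-12 - 2*(-11)) = -24*(-12 + 22) = -24*10 = -240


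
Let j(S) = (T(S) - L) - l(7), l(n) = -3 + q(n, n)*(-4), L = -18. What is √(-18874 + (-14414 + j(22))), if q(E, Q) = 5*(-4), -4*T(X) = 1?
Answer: 3*I*√14821/2 ≈ 182.61*I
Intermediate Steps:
T(X) = -¼ (T(X) = -¼*1 = -¼)
q(E, Q) = -20
l(n) = 77 (l(n) = -3 - 20*(-4) = -3 + 80 = 77)
j(S) = -237/4 (j(S) = (-¼ - 1*(-18)) - 1*77 = (-¼ + 18) - 77 = 71/4 - 77 = -237/4)
√(-18874 + (-14414 + j(22))) = √(-18874 + (-14414 - 237/4)) = √(-18874 - 57893/4) = √(-133389/4) = 3*I*√14821/2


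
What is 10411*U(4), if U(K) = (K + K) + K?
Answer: 124932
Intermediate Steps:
U(K) = 3*K (U(K) = 2*K + K = 3*K)
10411*U(4) = 10411*(3*4) = 10411*12 = 124932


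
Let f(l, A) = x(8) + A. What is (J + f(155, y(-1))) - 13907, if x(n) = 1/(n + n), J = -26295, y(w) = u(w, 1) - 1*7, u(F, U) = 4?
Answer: -643279/16 ≈ -40205.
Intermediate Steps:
y(w) = -3 (y(w) = 4 - 1*7 = 4 - 7 = -3)
x(n) = 1/(2*n)
f(l, A) = 1/16 + A (f(l, A) = (½)/8 + A = (½)*(⅛) + A = 1/16 + A)
(J + f(155, y(-1))) - 13907 = (-26295 + (1/16 - 3)) - 13907 = (-26295 - 47/16) - 13907 = -420767/16 - 13907 = -643279/16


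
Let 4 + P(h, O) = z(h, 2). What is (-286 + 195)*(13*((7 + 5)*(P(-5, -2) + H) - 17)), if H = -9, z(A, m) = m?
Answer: 176267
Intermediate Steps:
P(h, O) = -2 (P(h, O) = -4 + 2 = -2)
(-286 + 195)*(13*((7 + 5)*(P(-5, -2) + H) - 17)) = (-286 + 195)*(13*((7 + 5)*(-2 - 9) - 17)) = -1183*(12*(-11) - 17) = -1183*(-132 - 17) = -1183*(-149) = -91*(-1937) = 176267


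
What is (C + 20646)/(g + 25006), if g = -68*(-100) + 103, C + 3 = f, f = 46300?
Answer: 66943/31909 ≈ 2.0979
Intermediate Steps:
C = 46297 (C = -3 + 46300 = 46297)
g = 6903 (g = 6800 + 103 = 6903)
(C + 20646)/(g + 25006) = (46297 + 20646)/(6903 + 25006) = 66943/31909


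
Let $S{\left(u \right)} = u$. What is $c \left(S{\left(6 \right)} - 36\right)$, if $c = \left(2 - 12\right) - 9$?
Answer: $570$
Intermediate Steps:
$c = -19$ ($c = -10 - 9 = -19$)
$c \left(S{\left(6 \right)} - 36\right) = - 19 \left(6 - 36\right) = \left(-19\right) \left(-30\right) = 570$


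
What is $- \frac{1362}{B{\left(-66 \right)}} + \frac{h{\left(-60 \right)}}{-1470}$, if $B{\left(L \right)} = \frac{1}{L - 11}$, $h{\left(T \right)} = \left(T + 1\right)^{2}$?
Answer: $\frac{154161299}{1470} \approx 1.0487 \cdot 10^{5}$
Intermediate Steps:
$h{\left(T \right)} = \left(1 + T\right)^{2}$
$B{\left(L \right)} = \frac{1}{-11 + L}$
$- \frac{1362}{B{\left(-66 \right)}} + \frac{h{\left(-60 \right)}}{-1470} = - \frac{1362}{\frac{1}{-11 - 66}} + \frac{\left(1 - 60\right)^{2}}{-1470} = - \frac{1362}{\frac{1}{-77}} + \left(-59\right)^{2} \left(- \frac{1}{1470}\right) = - \frac{1362}{- \frac{1}{77}} + 3481 \left(- \frac{1}{1470}\right) = \left(-1362\right) \left(-77\right) - \frac{3481}{1470} = 104874 - \frac{3481}{1470} = \frac{154161299}{1470}$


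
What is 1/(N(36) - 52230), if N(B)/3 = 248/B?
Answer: -3/156628 ≈ -1.9154e-5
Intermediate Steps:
N(B) = 744/B (N(B) = 3*(248/B) = 744/B)
1/(N(36) - 52230) = 1/(744/36 - 52230) = 1/(744*(1/36) - 52230) = 1/(62/3 - 52230) = 1/(-156628/3) = -3/156628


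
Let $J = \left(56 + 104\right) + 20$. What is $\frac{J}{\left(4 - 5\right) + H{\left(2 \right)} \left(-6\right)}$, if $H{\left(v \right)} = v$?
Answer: $- \frac{180}{13} \approx -13.846$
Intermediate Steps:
$J = 180$ ($J = 160 + 20 = 180$)
$\frac{J}{\left(4 - 5\right) + H{\left(2 \right)} \left(-6\right)} = \frac{180}{\left(4 - 5\right) + 2 \left(-6\right)} = \frac{180}{\left(4 - 5\right) - 12} = \frac{180}{-1 - 12} = \frac{180}{-13} = 180 \left(- \frac{1}{13}\right) = - \frac{180}{13}$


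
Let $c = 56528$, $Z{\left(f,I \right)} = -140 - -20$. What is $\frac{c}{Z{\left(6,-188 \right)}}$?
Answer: $- \frac{7066}{15} \approx -471.07$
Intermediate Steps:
$Z{\left(f,I \right)} = -120$ ($Z{\left(f,I \right)} = -140 + 20 = -120$)
$\frac{c}{Z{\left(6,-188 \right)}} = \frac{56528}{-120} = 56528 \left(- \frac{1}{120}\right) = - \frac{7066}{15}$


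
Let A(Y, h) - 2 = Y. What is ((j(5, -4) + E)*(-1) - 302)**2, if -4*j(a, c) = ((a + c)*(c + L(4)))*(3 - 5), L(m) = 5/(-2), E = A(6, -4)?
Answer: 1505529/16 ≈ 94096.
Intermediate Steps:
A(Y, h) = 2 + Y
E = 8 (E = 2 + 6 = 8)
L(m) = -5/2 (L(m) = 5*(-1/2) = -5/2)
j(a, c) = (-5/2 + c)*(a + c)/2 (j(a, c) = -(a + c)*(c - 5/2)*(3 - 5)/4 = -(a + c)*(-5/2 + c)*(-2)/4 = -(-5/2 + c)*(a + c)*(-2)/4 = -(-1)*(-5/2 + c)*(a + c)/2 = (-5/2 + c)*(a + c)/2)
((j(5, -4) + E)*(-1) - 302)**2 = ((((1/2)*(-4)**2 - 5/4*5 - 5/4*(-4) + (1/2)*5*(-4)) + 8)*(-1) - 302)**2 = ((((1/2)*16 - 25/4 + 5 - 10) + 8)*(-1) - 302)**2 = (((8 - 25/4 + 5 - 10) + 8)*(-1) - 302)**2 = ((-13/4 + 8)*(-1) - 302)**2 = ((19/4)*(-1) - 302)**2 = (-19/4 - 302)**2 = (-1227/4)**2 = 1505529/16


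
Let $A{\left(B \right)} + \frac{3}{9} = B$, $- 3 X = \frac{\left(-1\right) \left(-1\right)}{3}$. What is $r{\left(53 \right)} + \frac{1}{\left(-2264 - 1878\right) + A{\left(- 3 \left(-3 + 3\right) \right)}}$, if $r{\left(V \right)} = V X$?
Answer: $- \frac{658658}{111843} \approx -5.8891$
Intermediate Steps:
$X = - \frac{1}{9}$ ($X = - \frac{\left(-1\right) \left(-1\right) \frac{1}{3}}{3} = - \frac{1 \cdot \frac{1}{3}}{3} = \left(- \frac{1}{3}\right) \frac{1}{3} = - \frac{1}{9} \approx -0.11111$)
$A{\left(B \right)} = - \frac{1}{3} + B$
$r{\left(V \right)} = - \frac{V}{9}$ ($r{\left(V \right)} = V \left(- \frac{1}{9}\right) = - \frac{V}{9}$)
$r{\left(53 \right)} + \frac{1}{\left(-2264 - 1878\right) + A{\left(- 3 \left(-3 + 3\right) \right)}} = \left(- \frac{1}{9}\right) 53 + \frac{1}{\left(-2264 - 1878\right) - \left(\frac{1}{3} + 3 \left(-3 + 3\right)\right)} = - \frac{53}{9} + \frac{1}{\left(-2264 - 1878\right) - \frac{1}{3}} = - \frac{53}{9} + \frac{1}{-4142 + \left(- \frac{1}{3} + 0\right)} = - \frac{53}{9} + \frac{1}{-4142 - \frac{1}{3}} = - \frac{53}{9} + \frac{1}{- \frac{12427}{3}} = - \frac{53}{9} - \frac{3}{12427} = - \frac{658658}{111843}$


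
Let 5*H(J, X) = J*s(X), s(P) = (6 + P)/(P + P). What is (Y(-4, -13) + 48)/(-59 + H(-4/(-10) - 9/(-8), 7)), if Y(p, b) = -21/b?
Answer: -1806000/2137291 ≈ -0.84499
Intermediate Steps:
s(P) = (6 + P)/(2*P) (s(P) = (6 + P)/((2*P)) = (6 + P)*(1/(2*P)) = (6 + P)/(2*P))
H(J, X) = J*(6 + X)/(10*X) (H(J, X) = (J*((6 + X)/(2*X)))/5 = (J*(6 + X)/(2*X))/5 = J*(6 + X)/(10*X))
(Y(-4, -13) + 48)/(-59 + H(-4/(-10) - 9/(-8), 7)) = (-21/(-13) + 48)/(-59 + (⅒)*(-4/(-10) - 9/(-8))*(6 + 7)/7) = (-21*(-1/13) + 48)/(-59 + (⅒)*(-4*(-⅒) - 9*(-⅛))*(⅐)*13) = (21/13 + 48)/(-59 + (⅒)*(⅖ + 9/8)*(⅐)*13) = 645/(13*(-59 + (⅒)*(61/40)*(⅐)*13)) = 645/(13*(-59 + 793/2800)) = 645/(13*(-164407/2800)) = (645/13)*(-2800/164407) = -1806000/2137291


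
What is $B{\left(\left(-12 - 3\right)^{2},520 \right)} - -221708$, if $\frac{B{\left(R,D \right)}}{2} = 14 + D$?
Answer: $222776$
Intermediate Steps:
$B{\left(R,D \right)} = 28 + 2 D$ ($B{\left(R,D \right)} = 2 \left(14 + D\right) = 28 + 2 D$)
$B{\left(\left(-12 - 3\right)^{2},520 \right)} - -221708 = \left(28 + 2 \cdot 520\right) - -221708 = \left(28 + 1040\right) + 221708 = 1068 + 221708 = 222776$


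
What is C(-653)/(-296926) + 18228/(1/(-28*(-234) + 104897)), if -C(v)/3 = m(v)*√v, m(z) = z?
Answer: 2031492372 - 1959*I*√653/296926 ≈ 2.0315e+9 - 0.16859*I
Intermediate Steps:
C(v) = -3*v^(3/2) (C(v) = -3*v*√v = -3*v^(3/2))
C(-653)/(-296926) + 18228/(1/(-28*(-234) + 104897)) = -(-1959)*I*√653/(-296926) + 18228/(1/(-28*(-234) + 104897)) = -(-1959)*I*√653*(-1/296926) + 18228/(1/(6552 + 104897)) = (1959*I*√653)*(-1/296926) + 18228/(1/111449) = -1959*I*√653/296926 + 18228/(1/111449) = -1959*I*√653/296926 + 18228*111449 = -1959*I*√653/296926 + 2031492372 = 2031492372 - 1959*I*√653/296926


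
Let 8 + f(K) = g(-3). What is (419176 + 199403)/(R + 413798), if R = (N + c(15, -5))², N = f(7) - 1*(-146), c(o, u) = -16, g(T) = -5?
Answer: 618579/427487 ≈ 1.4470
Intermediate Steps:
f(K) = -13 (f(K) = -8 - 5 = -13)
N = 133 (N = -13 - 1*(-146) = -13 + 146 = 133)
R = 13689 (R = (133 - 16)² = 117² = 13689)
(419176 + 199403)/(R + 413798) = (419176 + 199403)/(13689 + 413798) = 618579/427487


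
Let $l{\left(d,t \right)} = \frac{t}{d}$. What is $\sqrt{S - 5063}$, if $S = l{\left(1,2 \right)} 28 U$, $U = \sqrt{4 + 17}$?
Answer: $\sqrt{-5063 + 56 \sqrt{21}} \approx 69.328 i$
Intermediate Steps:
$U = \sqrt{21} \approx 4.5826$
$S = 56 \sqrt{21}$ ($S = \frac{2}{1} \cdot 28 \sqrt{21} = 2 \cdot 1 \cdot 28 \sqrt{21} = 2 \cdot 28 \sqrt{21} = 56 \sqrt{21} \approx 256.62$)
$\sqrt{S - 5063} = \sqrt{56 \sqrt{21} - 5063} = \sqrt{-5063 + 56 \sqrt{21}}$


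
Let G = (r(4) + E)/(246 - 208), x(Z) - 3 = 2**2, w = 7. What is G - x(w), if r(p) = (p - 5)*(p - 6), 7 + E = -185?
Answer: -12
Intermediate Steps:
E = -192 (E = -7 - 185 = -192)
r(p) = (-6 + p)*(-5 + p) (r(p) = (-5 + p)*(-6 + p) = (-6 + p)*(-5 + p))
x(Z) = 7 (x(Z) = 3 + 2**2 = 3 + 4 = 7)
G = -5 (G = ((30 + 4**2 - 11*4) - 192)/(246 - 208) = ((30 + 16 - 44) - 192)/38 = (2 - 192)*(1/38) = -190*1/38 = -5)
G - x(w) = -5 - 1*7 = -5 - 7 = -12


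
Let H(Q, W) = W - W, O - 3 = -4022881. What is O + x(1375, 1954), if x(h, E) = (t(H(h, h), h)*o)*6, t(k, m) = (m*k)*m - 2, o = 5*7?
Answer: -4023298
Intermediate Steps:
O = -4022878 (O = 3 - 4022881 = -4022878)
H(Q, W) = 0
o = 35
t(k, m) = -2 + k*m**2 (t(k, m) = (k*m)*m - 2 = k*m**2 - 2 = -2 + k*m**2)
x(h, E) = -420 (x(h, E) = ((-2 + 0*h**2)*35)*6 = ((-2 + 0)*35)*6 = -2*35*6 = -70*6 = -420)
O + x(1375, 1954) = -4022878 - 420 = -4023298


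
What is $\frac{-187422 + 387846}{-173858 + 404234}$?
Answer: $\frac{8351}{9599} \approx 0.86999$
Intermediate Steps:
$\frac{-187422 + 387846}{-173858 + 404234} = \frac{200424}{230376} = 200424 \cdot \frac{1}{230376} = \frac{8351}{9599}$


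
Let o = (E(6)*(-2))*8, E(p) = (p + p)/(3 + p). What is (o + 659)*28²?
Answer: 1499792/3 ≈ 4.9993e+5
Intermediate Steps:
E(p) = 2*p/(3 + p) (E(p) = (2*p)/(3 + p) = 2*p/(3 + p))
o = -64/3 (o = ((2*6/(3 + 6))*(-2))*8 = ((2*6/9)*(-2))*8 = ((2*6*(⅑))*(-2))*8 = ((4/3)*(-2))*8 = -8/3*8 = -64/3 ≈ -21.333)
(o + 659)*28² = (-64/3 + 659)*28² = (1913/3)*784 = 1499792/3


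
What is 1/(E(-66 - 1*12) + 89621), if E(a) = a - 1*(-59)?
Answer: 1/89602 ≈ 1.1160e-5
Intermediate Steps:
E(a) = 59 + a (E(a) = a + 59 = 59 + a)
1/(E(-66 - 1*12) + 89621) = 1/((59 + (-66 - 1*12)) + 89621) = 1/((59 + (-66 - 12)) + 89621) = 1/((59 - 78) + 89621) = 1/(-19 + 89621) = 1/89602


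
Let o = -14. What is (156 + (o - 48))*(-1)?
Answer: -94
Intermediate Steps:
(156 + (o - 48))*(-1) = (156 + (-14 - 48))*(-1) = (156 - 62)*(-1) = 94*(-1) = -94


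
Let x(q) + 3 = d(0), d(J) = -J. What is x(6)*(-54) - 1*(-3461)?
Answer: 3623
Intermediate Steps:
x(q) = -3 (x(q) = -3 - 1*0 = -3 + 0 = -3)
x(6)*(-54) - 1*(-3461) = -3*(-54) - 1*(-3461) = 162 + 3461 = 3623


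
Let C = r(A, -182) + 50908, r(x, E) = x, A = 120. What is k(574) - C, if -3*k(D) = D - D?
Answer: -51028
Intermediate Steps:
k(D) = 0 (k(D) = -(D - D)/3 = -⅓*0 = 0)
C = 51028 (C = 120 + 50908 = 51028)
k(574) - C = 0 - 1*51028 = 0 - 51028 = -51028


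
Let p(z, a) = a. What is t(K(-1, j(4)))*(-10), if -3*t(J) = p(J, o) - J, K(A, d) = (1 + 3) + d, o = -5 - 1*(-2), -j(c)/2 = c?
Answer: 10/3 ≈ 3.3333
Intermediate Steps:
j(c) = -2*c
o = -3 (o = -5 + 2 = -3)
K(A, d) = 4 + d
t(J) = 1 + J/3 (t(J) = -(-3 - J)/3 = 1 + J/3)
t(K(-1, j(4)))*(-10) = (1 + (4 - 2*4)/3)*(-10) = (1 + (4 - 8)/3)*(-10) = (1 + (⅓)*(-4))*(-10) = (1 - 4/3)*(-10) = -⅓*(-10) = 10/3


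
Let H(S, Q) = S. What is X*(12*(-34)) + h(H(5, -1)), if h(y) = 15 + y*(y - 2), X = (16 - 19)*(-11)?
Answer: -13434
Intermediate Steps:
X = 33 (X = -3*(-11) = 33)
h(y) = 15 + y*(-2 + y)
X*(12*(-34)) + h(H(5, -1)) = 33*(12*(-34)) + (15 + 5² - 2*5) = 33*(-408) + (15 + 25 - 10) = -13464 + 30 = -13434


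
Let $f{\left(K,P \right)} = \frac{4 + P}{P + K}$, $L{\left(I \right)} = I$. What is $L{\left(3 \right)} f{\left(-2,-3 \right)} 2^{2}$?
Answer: $- \frac{12}{5} \approx -2.4$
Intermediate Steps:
$f{\left(K,P \right)} = \frac{4 + P}{K + P}$
$L{\left(3 \right)} f{\left(-2,-3 \right)} 2^{2} = 3 \frac{4 - 3}{-2 - 3} \cdot 2^{2} = 3 \frac{1}{-5} \cdot 1 \cdot 4 = 3 \left(\left(- \frac{1}{5}\right) 1\right) 4 = 3 \left(- \frac{1}{5}\right) 4 = \left(- \frac{3}{5}\right) 4 = - \frac{12}{5}$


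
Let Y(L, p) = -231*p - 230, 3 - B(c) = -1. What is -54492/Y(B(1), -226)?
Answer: -13623/12994 ≈ -1.0484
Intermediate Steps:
B(c) = 4 (B(c) = 3 - 1*(-1) = 3 + 1 = 4)
Y(L, p) = -230 - 231*p
-54492/Y(B(1), -226) = -54492/(-230 - 231*(-226)) = -54492/(-230 + 52206) = -54492/51976 = -54492*1/51976 = -13623/12994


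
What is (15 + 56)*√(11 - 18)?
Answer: 71*I*√7 ≈ 187.85*I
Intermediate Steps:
(15 + 56)*√(11 - 18) = 71*√(-7) = 71*(I*√7) = 71*I*√7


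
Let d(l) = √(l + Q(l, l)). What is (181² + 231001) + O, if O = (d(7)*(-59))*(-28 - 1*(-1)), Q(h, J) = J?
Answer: 263762 + 1593*√14 ≈ 2.6972e+5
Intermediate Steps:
d(l) = √2*√l (d(l) = √(l + l) = √(2*l) = √2*√l)
O = 1593*√14 (O = ((√2*√7)*(-59))*(-28 - 1*(-1)) = (√14*(-59))*(-28 + 1) = -59*√14*(-27) = 1593*√14 ≈ 5960.5)
(181² + 231001) + O = (181² + 231001) + 1593*√14 = (32761 + 231001) + 1593*√14 = 263762 + 1593*√14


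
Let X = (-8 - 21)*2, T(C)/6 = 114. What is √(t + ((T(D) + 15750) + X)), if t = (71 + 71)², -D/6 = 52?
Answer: 6*√1015 ≈ 191.15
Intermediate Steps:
D = -312 (D = -6*52 = -312)
T(C) = 684 (T(C) = 6*114 = 684)
X = -58 (X = -29*2 = -58)
t = 20164 (t = 142² = 20164)
√(t + ((T(D) + 15750) + X)) = √(20164 + ((684 + 15750) - 58)) = √(20164 + (16434 - 58)) = √(20164 + 16376) = √36540 = 6*√1015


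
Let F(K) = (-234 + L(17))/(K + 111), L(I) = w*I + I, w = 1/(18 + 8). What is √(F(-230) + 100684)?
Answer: √963848823574/3094 ≈ 317.31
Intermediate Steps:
w = 1/26 ≈ 0.038462
L(I) = 27*I/26 (L(I) = I/26 + I = 27*I/26)
F(K) = -5625/(26*(111 + K)) (F(K) = (-234 + (27/26)*17)/(K + 111) = (-234 + 459/26)/(111 + K) = -5625/(26*(111 + K)))
√(F(-230) + 100684) = √(-5625/(2886 + 26*(-230)) + 100684) = √(-5625/(2886 - 5980) + 100684) = √(-5625/(-3094) + 100684) = √(-5625*(-1/3094) + 100684) = √(5625/3094 + 100684) = √(311521921/3094) = √963848823574/3094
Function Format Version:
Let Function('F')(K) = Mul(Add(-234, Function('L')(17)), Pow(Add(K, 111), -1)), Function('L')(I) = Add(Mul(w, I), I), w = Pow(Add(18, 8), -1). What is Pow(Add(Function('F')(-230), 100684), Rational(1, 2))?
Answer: Mul(Rational(1, 3094), Pow(963848823574, Rational(1, 2))) ≈ 317.31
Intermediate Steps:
w = Rational(1, 26) (w = Pow(26, -1) = Rational(1, 26) ≈ 0.038462)
Function('L')(I) = Mul(Rational(27, 26), I) (Function('L')(I) = Add(Mul(Rational(1, 26), I), I) = Mul(Rational(27, 26), I))
Function('F')(K) = Mul(Rational(-5625, 26), Pow(Add(111, K), -1)) (Function('F')(K) = Mul(Add(-234, Mul(Rational(27, 26), 17)), Pow(Add(K, 111), -1)) = Mul(Add(-234, Rational(459, 26)), Pow(Add(111, K), -1)) = Mul(Rational(-5625, 26), Pow(Add(111, K), -1)))
Pow(Add(Function('F')(-230), 100684), Rational(1, 2)) = Pow(Add(Mul(-5625, Pow(Add(2886, Mul(26, -230)), -1)), 100684), Rational(1, 2)) = Pow(Add(Mul(-5625, Pow(Add(2886, -5980), -1)), 100684), Rational(1, 2)) = Pow(Add(Mul(-5625, Pow(-3094, -1)), 100684), Rational(1, 2)) = Pow(Add(Mul(-5625, Rational(-1, 3094)), 100684), Rational(1, 2)) = Pow(Add(Rational(5625, 3094), 100684), Rational(1, 2)) = Pow(Rational(311521921, 3094), Rational(1, 2)) = Mul(Rational(1, 3094), Pow(963848823574, Rational(1, 2)))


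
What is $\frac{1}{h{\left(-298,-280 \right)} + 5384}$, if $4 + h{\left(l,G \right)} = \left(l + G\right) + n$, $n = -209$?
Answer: $\frac{1}{4593} \approx 0.00021772$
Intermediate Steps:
$h{\left(l,G \right)} = -213 + G + l$ ($h{\left(l,G \right)} = -4 - \left(209 - G - l\right) = -4 + \left(-209 + G + l\right) = -213 + G + l$)
$\frac{1}{h{\left(-298,-280 \right)} + 5384} = \frac{1}{\left(-213 - 280 - 298\right) + 5384} = \frac{1}{-791 + 5384} = \frac{1}{4593}$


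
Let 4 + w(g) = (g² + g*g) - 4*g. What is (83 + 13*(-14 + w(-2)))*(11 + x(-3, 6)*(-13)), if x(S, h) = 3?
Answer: -1596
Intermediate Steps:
w(g) = -4 - 4*g + 2*g² (w(g) = -4 + ((g² + g*g) - 4*g) = -4 + ((g² + g²) - 4*g) = -4 + (2*g² - 4*g) = -4 + (-4*g + 2*g²) = -4 - 4*g + 2*g²)
(83 + 13*(-14 + w(-2)))*(11 + x(-3, 6)*(-13)) = (83 + 13*(-14 + (-4 - 4*(-2) + 2*(-2)²)))*(11 + 3*(-13)) = (83 + 13*(-14 + (-4 + 8 + 2*4)))*(11 - 39) = (83 + 13*(-14 + (-4 + 8 + 8)))*(-28) = (83 + 13*(-14 + 12))*(-28) = (83 + 13*(-2))*(-28) = (83 - 26)*(-28) = 57*(-28) = -1596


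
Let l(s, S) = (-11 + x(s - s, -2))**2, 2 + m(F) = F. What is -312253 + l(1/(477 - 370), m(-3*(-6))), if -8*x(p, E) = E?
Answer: -4994199/16 ≈ -3.1214e+5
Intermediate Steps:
m(F) = -2 + F
x(p, E) = -E/8
l(s, S) = 1849/16 (l(s, S) = (-11 - 1/8*(-2))**2 = (-11 + 1/4)**2 = (-43/4)**2 = 1849/16)
-312253 + l(1/(477 - 370), m(-3*(-6))) = -312253 + 1849/16 = -4994199/16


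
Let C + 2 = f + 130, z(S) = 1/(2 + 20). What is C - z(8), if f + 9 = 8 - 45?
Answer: 1803/22 ≈ 81.955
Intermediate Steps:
f = -46 (f = -9 + (8 - 45) = -9 - 37 = -46)
z(S) = 1/22
C = 82 (C = -2 + (-46 + 130) = -2 + 84 = 82)
C - z(8) = 82 - 1*1/22 = 82 - 1/22 = 1803/22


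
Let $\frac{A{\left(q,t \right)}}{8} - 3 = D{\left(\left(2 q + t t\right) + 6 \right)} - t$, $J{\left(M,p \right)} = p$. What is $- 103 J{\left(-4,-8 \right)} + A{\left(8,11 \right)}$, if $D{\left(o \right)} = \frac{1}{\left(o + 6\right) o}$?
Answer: $\frac{16193328}{21307} \approx 760.0$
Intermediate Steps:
$D{\left(o \right)} = \frac{1}{o \left(6 + o\right)}$ ($D{\left(o \right)} = \frac{1}{\left(6 + o\right) o} = \frac{1}{o \left(6 + o\right)}$)
$A{\left(q,t \right)} = 24 - 8 t + \frac{8}{\left(6 + t^{2} + 2 q\right) \left(12 + t^{2} + 2 q\right)}$ ($A{\left(q,t \right)} = 24 + 8 \left(\frac{1}{\left(\left(2 q + t t\right) + 6\right) \left(6 + \left(\left(2 q + t t\right) + 6\right)\right)} - t\right) = 24 + 8 \left(\frac{1}{\left(\left(2 q + t^{2}\right) + 6\right) \left(6 + \left(\left(2 q + t^{2}\right) + 6\right)\right)} - t\right) = 24 + 8 \left(\frac{1}{\left(\left(t^{2} + 2 q\right) + 6\right) \left(6 + \left(\left(t^{2} + 2 q\right) + 6\right)\right)} - t\right) = 24 + 8 \left(\frac{1}{\left(6 + t^{2} + 2 q\right) \left(6 + \left(6 + t^{2} + 2 q\right)\right)} - t\right) = 24 + 8 \left(\frac{1}{\left(6 + t^{2} + 2 q\right) \left(12 + t^{2} + 2 q\right)} - t\right) = 24 + 8 \left(- t + \frac{1}{\left(6 + t^{2} + 2 q\right) \left(12 + t^{2} + 2 q\right)}\right) = 24 - \left(8 t - \frac{8}{\left(6 + t^{2} + 2 q\right) \left(12 + t^{2} + 2 q\right)}\right) = 24 - 8 t + \frac{8}{\left(6 + t^{2} + 2 q\right) \left(12 + t^{2} + 2 q\right)}$)
$- 103 J{\left(-4,-8 \right)} + A{\left(8,11 \right)} = \left(-103\right) \left(-8\right) + \frac{8 \left(1 + \left(3 - 11\right) \left(6 + 11^{2} + 2 \cdot 8\right) \left(12 + 11^{2} + 2 \cdot 8\right)\right)}{\left(6 + 11^{2} + 2 \cdot 8\right) \left(12 + 11^{2} + 2 \cdot 8\right)} = 824 + \frac{8 \left(1 + \left(3 - 11\right) \left(6 + 121 + 16\right) \left(12 + 121 + 16\right)\right)}{\left(6 + 121 + 16\right) \left(12 + 121 + 16\right)} = 824 + \frac{8 \left(1 - 1144 \cdot 149\right)}{143 \cdot 149} = 824 + 8 \cdot \frac{1}{143} \cdot \frac{1}{149} \left(1 - 170456\right) = 824 + 8 \cdot \frac{1}{143} \cdot \frac{1}{149} \left(-170455\right) = 824 - \frac{1363640}{21307} = \frac{16193328}{21307}$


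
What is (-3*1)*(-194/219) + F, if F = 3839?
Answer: 280441/73 ≈ 3841.7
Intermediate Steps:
(-3*1)*(-194/219) + F = (-3*1)*(-194/219) + 3839 = -(-582)/219 + 3839 = -3*(-194/219) + 3839 = 194/73 + 3839 = 280441/73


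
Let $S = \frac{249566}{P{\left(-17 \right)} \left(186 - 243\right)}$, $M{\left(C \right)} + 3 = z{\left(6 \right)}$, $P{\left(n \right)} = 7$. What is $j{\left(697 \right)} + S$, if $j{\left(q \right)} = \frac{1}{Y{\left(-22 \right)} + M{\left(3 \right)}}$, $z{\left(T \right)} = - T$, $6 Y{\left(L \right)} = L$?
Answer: $- \frac{499195}{798} \approx -625.56$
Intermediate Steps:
$Y{\left(L \right)} = \frac{L}{6}$
$M{\left(C \right)} = -9$ ($M{\left(C \right)} = -3 - 6 = -9$)
$j{\left(q \right)} = - \frac{3}{38}$ ($j{\left(q \right)} = \frac{1}{\frac{1}{6} \left(-22\right) - 9} = \frac{1}{- \frac{11}{3} - 9} = \frac{1}{- \frac{38}{3}} = - \frac{3}{38}$)
$S = - \frac{249566}{399}$ ($S = \frac{249566}{7 \left(186 - 243\right)} = \frac{249566}{7 \left(-57\right)} = \frac{249566}{-399} = 249566 \left(- \frac{1}{399}\right) = - \frac{249566}{399} \approx -625.48$)
$j{\left(697 \right)} + S = - \frac{3}{38} - \frac{249566}{399} = - \frac{499195}{798}$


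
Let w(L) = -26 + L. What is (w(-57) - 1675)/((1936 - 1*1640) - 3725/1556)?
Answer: -2735448/456851 ≈ -5.9876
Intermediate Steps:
(w(-57) - 1675)/((1936 - 1*1640) - 3725/1556) = ((-26 - 57) - 1675)/((1936 - 1*1640) - 3725/1556) = (-83 - 1675)/((1936 - 1640) - 3725*1/1556) = -1758/(296 - 3725/1556) = -1758/456851/1556 = -1758*1556/456851 = -2735448/456851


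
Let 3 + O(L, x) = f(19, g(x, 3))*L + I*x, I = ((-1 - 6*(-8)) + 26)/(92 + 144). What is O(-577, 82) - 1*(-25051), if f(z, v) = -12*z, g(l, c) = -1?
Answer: 18482265/118 ≈ 1.5663e+5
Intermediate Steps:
I = 73/236 (I = ((-1 + 48) + 26)/236 = (47 + 26)*(1/236) = 73*(1/236) = 73/236 ≈ 0.30932)
O(L, x) = -3 - 228*L + 73*x/236 (O(L, x) = -3 + ((-12*19)*L + 73*x/236) = -3 + (-228*L + 73*x/236) = -3 - 228*L + 73*x/236)
O(-577, 82) - 1*(-25051) = (-3 - 228*(-577) + (73/236)*82) - 1*(-25051) = (-3 + 131556 + 2993/118) + 25051 = 15526247/118 + 25051 = 18482265/118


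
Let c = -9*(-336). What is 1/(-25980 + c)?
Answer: -1/22956 ≈ -4.3562e-5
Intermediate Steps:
c = 3024
1/(-25980 + c) = 1/(-25980 + 3024) = 1/(-22956) = -1/22956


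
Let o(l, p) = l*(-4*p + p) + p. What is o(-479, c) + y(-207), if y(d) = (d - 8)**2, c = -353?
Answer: -461389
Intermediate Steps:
o(l, p) = p - 3*l*p (o(l, p) = l*(-3*p) + p = -3*l*p + p = p - 3*l*p)
y(d) = (-8 + d)**2
o(-479, c) + y(-207) = -353*(1 - 3*(-479)) + (-8 - 207)**2 = -353*(1 + 1437) + (-215)**2 = -353*1438 + 46225 = -507614 + 46225 = -461389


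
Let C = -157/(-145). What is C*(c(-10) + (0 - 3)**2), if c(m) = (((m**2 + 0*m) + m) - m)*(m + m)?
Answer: -312587/145 ≈ -2155.8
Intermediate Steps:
c(m) = 2*m**3 (c(m) = (((m**2 + 0) + m) - m)*(2*m) = ((m**2 + m) - m)*(2*m) = ((m + m**2) - m)*(2*m) = m**2*(2*m) = 2*m**3)
C = 157/145 (C = -157*(-1/145) = 157/145 ≈ 1.0828)
C*(c(-10) + (0 - 3)**2) = 157*(2*(-10)**3 + (0 - 3)**2)/145 = 157*(2*(-1000) + (-3)**2)/145 = 157*(-2000 + 9)/145 = (157/145)*(-1991) = -312587/145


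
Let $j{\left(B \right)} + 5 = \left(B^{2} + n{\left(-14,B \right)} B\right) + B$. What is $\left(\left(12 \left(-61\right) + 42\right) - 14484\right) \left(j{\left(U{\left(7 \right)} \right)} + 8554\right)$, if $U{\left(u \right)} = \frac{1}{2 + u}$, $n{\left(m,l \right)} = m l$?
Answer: $- \frac{389165330}{3} \approx -1.2972 \cdot 10^{8}$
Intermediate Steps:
$n{\left(m,l \right)} = l m$
$j{\left(B \right)} = -5 + B - 13 B^{2}$ ($j{\left(B \right)} = -5 + \left(\left(B^{2} + B \left(-14\right) B\right) + B\right) = -5 + \left(\left(B^{2} + - 14 B B\right) + B\right) = -5 + \left(\left(B^{2} - 14 B^{2}\right) + B\right) = -5 - \left(- B + 13 B^{2}\right) = -5 + B - 13 B^{2}$)
$\left(\left(12 \left(-61\right) + 42\right) - 14484\right) \left(j{\left(U{\left(7 \right)} \right)} + 8554\right) = \left(\left(12 \left(-61\right) + 42\right) - 14484\right) \left(\left(-5 + \frac{1}{2 + 7} - 13 \left(\frac{1}{2 + 7}\right)^{2}\right) + 8554\right) = \left(\left(-732 + 42\right) - 14484\right) \left(\left(-5 + \frac{1}{9} - 13 \left(\frac{1}{9}\right)^{2}\right) + 8554\right) = \left(-690 - 14484\right) \left(\left(-5 + \frac{1}{9} - \frac{13}{81}\right) + 8554\right) = - 15174 \left(\left(-5 + \frac{1}{9} - \frac{13}{81}\right) + 8554\right) = - 15174 \left(- \frac{409}{81} + 8554\right) = \left(-15174\right) \frac{692465}{81} = - \frac{389165330}{3}$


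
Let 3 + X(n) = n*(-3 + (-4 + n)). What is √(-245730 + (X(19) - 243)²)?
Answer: I*√245406 ≈ 495.38*I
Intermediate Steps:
X(n) = -3 + n*(-7 + n) (X(n) = -3 + n*(-3 + (-4 + n)) = -3 + n*(-7 + n))
√(-245730 + (X(19) - 243)²) = √(-245730 + ((-3 + 19² - 7*19) - 243)²) = √(-245730 + ((-3 + 361 - 133) - 243)²) = √(-245730 + (225 - 243)²) = √(-245730 + (-18)²) = √(-245730 + 324) = √(-245406) = I*√245406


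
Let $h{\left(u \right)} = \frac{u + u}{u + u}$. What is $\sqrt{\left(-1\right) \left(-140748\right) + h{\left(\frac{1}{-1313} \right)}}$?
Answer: $\sqrt{140749} \approx 375.17$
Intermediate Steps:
$h{\left(u \right)} = 1$ ($h{\left(u \right)} = \frac{2 u}{2 u} = 2 u \frac{1}{2 u} = 1$)
$\sqrt{\left(-1\right) \left(-140748\right) + h{\left(\frac{1}{-1313} \right)}} = \sqrt{\left(-1\right) \left(-140748\right) + 1} = \sqrt{140748 + 1} = \sqrt{140749}$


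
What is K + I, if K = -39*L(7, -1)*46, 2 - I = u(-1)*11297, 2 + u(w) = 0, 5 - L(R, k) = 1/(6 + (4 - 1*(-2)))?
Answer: 27551/2 ≈ 13776.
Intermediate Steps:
L(R, k) = 59/12 (L(R, k) = 5 - 1/(6 + (4 - 1*(-2))) = 5 - 1/(6 + (4 + 2)) = 5 - 1/(6 + 6) = 5 - 1/12 = 59/12)
u(w) = -2 (u(w) = -2 + 0 = -2)
I = 22596 (I = 2 - (-2)*11297 = 2 - 1*(-22594) = 2 + 22594 = 22596)
K = -17641/2 (K = -39*59/12*46 = -767/4*46 = -17641/2 ≈ -8820.5)
K + I = -17641/2 + 22596 = 27551/2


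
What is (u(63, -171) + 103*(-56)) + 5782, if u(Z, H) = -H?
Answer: 185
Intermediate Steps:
(u(63, -171) + 103*(-56)) + 5782 = (-1*(-171) + 103*(-56)) + 5782 = (171 - 5768) + 5782 = -5597 + 5782 = 185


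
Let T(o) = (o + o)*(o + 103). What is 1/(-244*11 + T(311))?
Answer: 1/254824 ≈ 3.9243e-6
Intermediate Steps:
T(o) = 2*o*(103 + o) (T(o) = (2*o)*(103 + o) = 2*o*(103 + o))
1/(-244*11 + T(311)) = 1/(-244*11 + 2*311*(103 + 311)) = 1/(-2684 + 2*311*414) = 1/(-2684 + 257508) = 1/254824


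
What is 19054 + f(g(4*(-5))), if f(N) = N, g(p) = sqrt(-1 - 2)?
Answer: 19054 + I*sqrt(3) ≈ 19054.0 + 1.732*I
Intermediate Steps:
g(p) = I*sqrt(3) (g(p) = sqrt(-3) = I*sqrt(3))
19054 + f(g(4*(-5))) = 19054 + I*sqrt(3)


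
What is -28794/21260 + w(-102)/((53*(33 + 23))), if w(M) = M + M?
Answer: -2806176/1971865 ≈ -1.4231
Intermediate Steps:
w(M) = 2*M
-28794/21260 + w(-102)/((53*(33 + 23))) = -28794/21260 + (2*(-102))/((53*(33 + 23))) = -28794*1/21260 - 204/(53*56) = -14397/10630 - 204/2968 = -14397/10630 - 204*1/2968 = -14397/10630 - 51/742 = -2806176/1971865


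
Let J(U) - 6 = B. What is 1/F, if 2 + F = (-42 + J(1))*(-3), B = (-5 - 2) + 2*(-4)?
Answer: 1/151 ≈ 0.0066225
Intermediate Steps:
B = -15 (B = -7 - 8 = -15)
J(U) = -9 (J(U) = 6 - 15 = -9)
F = 151 (F = -2 + (-42 - 9)*(-3) = -2 - 51*(-3) = -2 + 153 = 151)
1/F = 1/151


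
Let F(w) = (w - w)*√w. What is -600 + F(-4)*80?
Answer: -600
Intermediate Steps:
F(w) = 0 (F(w) = 0*√w = 0)
-600 + F(-4)*80 = -600 + 0*80 = -600 + 0 = -600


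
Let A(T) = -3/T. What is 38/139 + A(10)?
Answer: -37/1390 ≈ -0.026619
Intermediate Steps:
38/139 + A(10) = 38/139 - 3/10 = -37/1390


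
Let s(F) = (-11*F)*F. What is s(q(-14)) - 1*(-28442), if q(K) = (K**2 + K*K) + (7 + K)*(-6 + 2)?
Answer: -1911958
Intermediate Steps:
q(K) = -28 - 4*K + 2*K**2 (q(K) = (K**2 + K**2) + (7 + K)*(-4) = 2*K**2 + (-28 - 4*K) = -28 - 4*K + 2*K**2)
s(F) = -11*F**2
s(q(-14)) - 1*(-28442) = -11*(-28 - 4*(-14) + 2*(-14)**2)**2 - 1*(-28442) = -11*(-28 + 56 + 2*196)**2 + 28442 = -11*(-28 + 56 + 392)**2 + 28442 = -11*420**2 + 28442 = -11*176400 + 28442 = -1940400 + 28442 = -1911958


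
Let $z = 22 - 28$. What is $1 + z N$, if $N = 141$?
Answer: $-845$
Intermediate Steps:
$z = -6$
$1 + z N = 1 - 846 = -845$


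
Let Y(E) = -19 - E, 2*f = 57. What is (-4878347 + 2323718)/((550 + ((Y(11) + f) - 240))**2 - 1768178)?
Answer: 10218516/6692023 ≈ 1.5270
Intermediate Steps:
f = 57/2 (f = (1/2)*57 = 57/2 ≈ 28.500)
(-4878347 + 2323718)/((550 + ((Y(11) + f) - 240))**2 - 1768178) = (-4878347 + 2323718)/((550 + (((-19 - 1*11) + 57/2) - 240))**2 - 1768178) = -2554629/((550 + (((-19 - 11) + 57/2) - 240))**2 - 1768178) = -2554629/((550 + ((-30 + 57/2) - 240))**2 - 1768178) = -2554629/((550 + (-3/2 - 240))**2 - 1768178) = -2554629/((550 - 483/2)**2 - 1768178) = -2554629/((617/2)**2 - 1768178) = -2554629/(380689/4 - 1768178) = -2554629/(-6692023/4) = -2554629*(-4/6692023) = 10218516/6692023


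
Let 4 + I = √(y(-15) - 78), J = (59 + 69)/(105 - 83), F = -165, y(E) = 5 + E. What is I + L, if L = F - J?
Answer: -1923/11 + 2*I*√22 ≈ -174.82 + 9.3808*I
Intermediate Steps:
J = 64/11 (J = 128/22 = 128*(1/22) = 64/11 ≈ 5.8182)
I = -4 + 2*I*√22 (I = -4 + √((5 - 15) - 78) = -4 + √(-10 - 78) = -4 + √(-88) = -4 + 2*I*√22 ≈ -4.0 + 9.3808*I)
L = -1879/11 (L = -165 - 1*64/11 = -165 - 64/11 = -1879/11 ≈ -170.82)
I + L = (-4 + 2*I*√22) - 1879/11 = -1923/11 + 2*I*√22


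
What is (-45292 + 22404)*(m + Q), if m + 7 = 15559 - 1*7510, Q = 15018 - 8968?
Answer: -322537696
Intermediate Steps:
Q = 6050
m = 8042 (m = -7 + (15559 - 1*7510) = -7 + (15559 - 7510) = -7 + 8049 = 8042)
(-45292 + 22404)*(m + Q) = (-45292 + 22404)*(8042 + 6050) = -22888*14092 = -322537696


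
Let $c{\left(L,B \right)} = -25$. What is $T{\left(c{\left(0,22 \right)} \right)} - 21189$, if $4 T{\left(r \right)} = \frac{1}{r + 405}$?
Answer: $- \frac{32207279}{1520} \approx -21189.0$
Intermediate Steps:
$T{\left(r \right)} = \frac{1}{4 \left(405 + r\right)}$ ($T{\left(r \right)} = \frac{1}{4 \left(r + 405\right)} = \frac{1}{4 \left(405 + r\right)}$)
$T{\left(c{\left(0,22 \right)} \right)} - 21189 = \frac{1}{4 \left(405 - 25\right)} - 21189 = \frac{1}{4 \cdot 380} - 21189 = \frac{1}{4} \cdot \frac{1}{380} - 21189 = \frac{1}{1520} - 21189 = - \frac{32207279}{1520}$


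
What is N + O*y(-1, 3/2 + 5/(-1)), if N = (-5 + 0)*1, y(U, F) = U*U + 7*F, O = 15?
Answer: -715/2 ≈ -357.50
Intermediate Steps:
y(U, F) = U² + 7*F
N = -5 (N = -5*1 = -5)
N + O*y(-1, 3/2 + 5/(-1)) = -5 + 15*((-1)² + 7*(3/2 + 5/(-1))) = -5 + 15*(1 + 7*(3*(½) + 5*(-1))) = -5 + 15*(1 + 7*(3/2 - 5)) = -5 + 15*(1 + 7*(-7/2)) = -5 + 15*(1 - 49/2) = -5 + 15*(-47/2) = -5 - 705/2 = -715/2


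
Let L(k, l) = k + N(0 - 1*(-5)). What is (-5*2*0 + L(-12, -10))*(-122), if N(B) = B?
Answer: 854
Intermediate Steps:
L(k, l) = 5 + k (L(k, l) = k + (0 - 1*(-5)) = k + (0 + 5) = k + 5 = 5 + k)
(-5*2*0 + L(-12, -10))*(-122) = (-5*2*0 + (5 - 12))*(-122) = (-10*0 - 7)*(-122) = (0 - 7)*(-122) = -7*(-122) = 854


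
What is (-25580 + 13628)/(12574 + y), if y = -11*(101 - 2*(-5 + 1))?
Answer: -11952/11375 ≈ -1.0507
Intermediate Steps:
y = -1199 (y = -11*(101 - 2*(-4)) = -11*(101 + 8) = -11*109 = -1199)
(-25580 + 13628)/(12574 + y) = (-25580 + 13628)/(12574 - 1199) = -11952/11375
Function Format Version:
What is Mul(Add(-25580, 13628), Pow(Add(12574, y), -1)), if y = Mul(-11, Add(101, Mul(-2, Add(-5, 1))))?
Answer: Rational(-11952, 11375) ≈ -1.0507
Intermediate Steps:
y = -1199 (y = Mul(-11, Add(101, Mul(-2, -4))) = Mul(-11, Add(101, 8)) = Mul(-11, 109) = -1199)
Mul(Add(-25580, 13628), Pow(Add(12574, y), -1)) = Mul(Add(-25580, 13628), Pow(Add(12574, -1199), -1)) = Mul(-11952, Pow(11375, -1)) = Mul(-11952, Rational(1, 11375)) = Rational(-11952, 11375)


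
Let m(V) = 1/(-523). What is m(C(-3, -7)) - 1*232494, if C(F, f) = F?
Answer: -121594363/523 ≈ -2.3249e+5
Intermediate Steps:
m(V) = -1/523
m(C(-3, -7)) - 1*232494 = -1/523 - 1*232494 = -1/523 - 232494 = -121594363/523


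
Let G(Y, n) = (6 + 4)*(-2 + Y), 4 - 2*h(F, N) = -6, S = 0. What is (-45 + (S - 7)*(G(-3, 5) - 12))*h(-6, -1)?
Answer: 1945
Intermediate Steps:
h(F, N) = 5 (h(F, N) = 2 - ½*(-6) = 2 + 3 = 5)
G(Y, n) = -20 + 10*Y (G(Y, n) = 10*(-2 + Y) = -20 + 10*Y)
(-45 + (S - 7)*(G(-3, 5) - 12))*h(-6, -1) = (-45 + (0 - 7)*((-20 + 10*(-3)) - 12))*5 = (-45 - 7*((-20 - 30) - 12))*5 = (-45 - 7*(-50 - 12))*5 = (-45 - 7*(-62))*5 = (-45 + 434)*5 = 389*5 = 1945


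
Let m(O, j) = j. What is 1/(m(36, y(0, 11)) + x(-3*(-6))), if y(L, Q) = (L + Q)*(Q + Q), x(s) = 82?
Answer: 1/324 ≈ 0.0030864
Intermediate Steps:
y(L, Q) = 2*Q*(L + Q) (y(L, Q) = (L + Q)*(2*Q) = 2*Q*(L + Q))
1/(m(36, y(0, 11)) + x(-3*(-6))) = 1/(2*11*(0 + 11) + 82) = 1/(2*11*11 + 82) = 1/(242 + 82) = 1/324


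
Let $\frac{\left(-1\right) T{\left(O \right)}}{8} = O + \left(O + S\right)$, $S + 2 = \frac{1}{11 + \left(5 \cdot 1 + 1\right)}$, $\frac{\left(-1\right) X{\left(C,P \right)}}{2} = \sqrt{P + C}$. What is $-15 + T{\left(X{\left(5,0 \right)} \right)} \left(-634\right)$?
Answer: $- \frac{167631}{17} - 20288 \sqrt{5} \approx -55226.0$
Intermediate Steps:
$X{\left(C,P \right)} = - 2 \sqrt{C + P}$ ($X{\left(C,P \right)} = - 2 \sqrt{P + C} = - 2 \sqrt{C + P}$)
$S = - \frac{33}{17}$ ($S = -2 + \frac{1}{11 + \left(5 \cdot 1 + 1\right)} = -2 + \frac{1}{11 + \left(5 + 1\right)} = -2 + \frac{1}{11 + 6} = -2 + \frac{1}{17} = - \frac{33}{17} \approx -1.9412$)
$T{\left(O \right)} = \frac{264}{17} - 16 O$ ($T{\left(O \right)} = - 8 \left(O + \left(O - \frac{33}{17}\right)\right) = - 8 \left(O + \left(- \frac{33}{17} + O\right)\right) = - 8 \left(- \frac{33}{17} + 2 O\right) = \frac{264}{17} - 16 O$)
$-15 + T{\left(X{\left(5,0 \right)} \right)} \left(-634\right) = -15 + \left(\frac{264}{17} - 16 \left(- 2 \sqrt{5 + 0}\right)\right) \left(-634\right) = -15 + \left(\frac{264}{17} - 16 \left(- 2 \sqrt{5}\right)\right) \left(-634\right) = -15 + \left(\frac{264}{17} + 32 \sqrt{5}\right) \left(-634\right) = -15 - \left(\frac{167376}{17} + 20288 \sqrt{5}\right) = - \frac{167631}{17} - 20288 \sqrt{5}$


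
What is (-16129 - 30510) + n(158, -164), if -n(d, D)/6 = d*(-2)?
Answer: -44743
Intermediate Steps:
n(d, D) = 12*d (n(d, D) = -6*d*(-2) = -(-12)*d = 12*d)
(-16129 - 30510) + n(158, -164) = (-16129 - 30510) + 12*158 = -46639 + 1896 = -44743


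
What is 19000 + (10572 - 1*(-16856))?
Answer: 46428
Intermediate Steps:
19000 + (10572 - 1*(-16856)) = 19000 + (10572 + 16856) = 19000 + 27428 = 46428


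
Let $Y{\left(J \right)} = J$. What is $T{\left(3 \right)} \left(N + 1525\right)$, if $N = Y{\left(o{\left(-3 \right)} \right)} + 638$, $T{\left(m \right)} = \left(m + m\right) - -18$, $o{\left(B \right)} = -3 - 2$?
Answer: $51792$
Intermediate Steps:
$o{\left(B \right)} = -5$ ($o{\left(B \right)} = -3 - 2 = -5$)
$T{\left(m \right)} = 18 + 2 m$ ($T{\left(m \right)} = 2 m + 18 = 18 + 2 m$)
$N = 633$ ($N = -5 + 638 = 633$)
$T{\left(3 \right)} \left(N + 1525\right) = \left(18 + 2 \cdot 3\right) \left(633 + 1525\right) = \left(18 + 6\right) 2158 = 24 \cdot 2158 = 51792$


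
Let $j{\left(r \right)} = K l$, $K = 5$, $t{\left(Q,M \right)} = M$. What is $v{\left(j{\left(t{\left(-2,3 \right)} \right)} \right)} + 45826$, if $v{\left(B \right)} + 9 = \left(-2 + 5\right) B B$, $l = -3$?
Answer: $46492$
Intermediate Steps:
$j{\left(r \right)} = -15$ ($j{\left(r \right)} = 5 \left(-3\right) = -15$)
$v{\left(B \right)} = -9 + 3 B^{2}$ ($v{\left(B \right)} = -9 + \left(-2 + 5\right) B B = -9 + 3 B B = -9 + 3 B^{2}$)
$v{\left(j{\left(t{\left(-2,3 \right)} \right)} \right)} + 45826 = \left(-9 + 3 \left(-15\right)^{2}\right) + 45826 = \left(-9 + 3 \cdot 225\right) + 45826 = \left(-9 + 675\right) + 45826 = 666 + 45826 = 46492$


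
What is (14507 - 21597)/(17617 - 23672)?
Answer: 1418/1211 ≈ 1.1709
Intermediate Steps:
(14507 - 21597)/(17617 - 23672) = -7090/(-6055) = -7090*(-1/6055) = 1418/1211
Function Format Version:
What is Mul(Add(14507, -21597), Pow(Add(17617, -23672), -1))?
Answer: Rational(1418, 1211) ≈ 1.1709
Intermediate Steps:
Mul(Add(14507, -21597), Pow(Add(17617, -23672), -1)) = Mul(-7090, Pow(-6055, -1)) = Mul(-7090, Rational(-1, 6055)) = Rational(1418, 1211)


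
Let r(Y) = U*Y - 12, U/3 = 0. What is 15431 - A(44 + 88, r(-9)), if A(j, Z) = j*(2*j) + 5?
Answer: -19422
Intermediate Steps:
U = 0 (U = 3*0 = 0)
r(Y) = -12 (r(Y) = 0*Y - 12 = 0 - 12 = -12)
A(j, Z) = 5 + 2*j² (A(j, Z) = 2*j² + 5 = 5 + 2*j²)
15431 - A(44 + 88, r(-9)) = 15431 - (5 + 2*(44 + 88)²) = 15431 - (5 + 2*132²) = 15431 - (5 + 2*17424) = 15431 - (5 + 34848) = 15431 - 1*34853 = 15431 - 34853 = -19422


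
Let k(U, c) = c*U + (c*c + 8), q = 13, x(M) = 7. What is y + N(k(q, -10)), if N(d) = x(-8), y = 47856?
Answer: 47863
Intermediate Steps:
k(U, c) = 8 + c**2 + U*c (k(U, c) = U*c + (c**2 + 8) = U*c + (8 + c**2) = 8 + c**2 + U*c)
N(d) = 7
y + N(k(q, -10)) = 47856 + 7 = 47863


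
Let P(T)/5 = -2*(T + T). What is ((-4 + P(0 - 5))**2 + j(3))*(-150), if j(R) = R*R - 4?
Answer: -1383150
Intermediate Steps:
j(R) = -4 + R**2 (j(R) = R**2 - 4 = -4 + R**2)
P(T) = -20*T (P(T) = 5*(-2*(T + T)) = 5*(-4*T) = -20*T)
((-4 + P(0 - 5))**2 + j(3))*(-150) = ((-4 - 20*(0 - 5))**2 + (-4 + 3**2))*(-150) = ((-4 - 20*(-5))**2 + (-4 + 9))*(-150) = ((-4 + 100)**2 + 5)*(-150) = (96**2 + 5)*(-150) = (9216 + 5)*(-150) = 9221*(-150) = -1383150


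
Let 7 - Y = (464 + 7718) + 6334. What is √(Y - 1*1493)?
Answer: 3*I*√1778 ≈ 126.5*I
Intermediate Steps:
Y = -14509 (Y = 7 - ((464 + 7718) + 6334) = 7 - (8182 + 6334) = 7 - 1*14516 = 7 - 14516 = -14509)
√(Y - 1*1493) = √(-14509 - 1*1493) = √(-14509 - 1493) = √(-16002) = 3*I*√1778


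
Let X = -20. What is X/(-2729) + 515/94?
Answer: 1407315/256526 ≈ 5.4861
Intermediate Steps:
X/(-2729) + 515/94 = -20/(-2729) + 515/94 = -20*(-1/2729) + 515*(1/94) = 20/2729 + 515/94 = 1407315/256526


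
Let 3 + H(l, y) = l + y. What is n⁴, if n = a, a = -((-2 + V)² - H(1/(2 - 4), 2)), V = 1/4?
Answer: 28398241/65536 ≈ 433.32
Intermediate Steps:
V = ¼ ≈ 0.25000
H(l, y) = -3 + l + y (H(l, y) = -3 + (l + y) = -3 + l + y)
a = -73/16 (a = -((-2 + ¼)² - (-3 + 1/(2 - 4) + 2)) = -((-7/4)² - (-3 + 1/(-2) + 2)) = -(49/16 - (-3 - ½ + 2)) = -(49/16 - 1*(-3/2)) = -(49/16 + 3/2) = -1*73/16 = -73/16 ≈ -4.5625)
n = -73/16 ≈ -4.5625
n⁴ = (-73/16)⁴ = 28398241/65536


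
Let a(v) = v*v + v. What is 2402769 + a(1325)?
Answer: 4159719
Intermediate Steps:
a(v) = v + v² (a(v) = v² + v = v + v²)
2402769 + a(1325) = 2402769 + 1325*(1 + 1325) = 2402769 + 1325*1326 = 2402769 + 1756950 = 4159719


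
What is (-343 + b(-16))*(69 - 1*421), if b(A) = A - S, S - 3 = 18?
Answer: 133760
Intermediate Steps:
S = 21 (S = 3 + 18 = 21)
b(A) = -21 + A (b(A) = A - 1*21 = A - 21 = -21 + A)
(-343 + b(-16))*(69 - 1*421) = (-343 + (-21 - 16))*(69 - 1*421) = (-343 - 37)*(69 - 421) = -380*(-352) = 133760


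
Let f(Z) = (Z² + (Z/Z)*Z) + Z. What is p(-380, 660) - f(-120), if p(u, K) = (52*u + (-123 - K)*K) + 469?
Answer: -550231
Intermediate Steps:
f(Z) = Z² + 2*Z (f(Z) = (Z² + 1*Z) + Z = (Z² + Z) + Z = (Z + Z²) + Z = Z² + 2*Z)
p(u, K) = 469 + 52*u + K*(-123 - K) (p(u, K) = (52*u + K*(-123 - K)) + 469 = 469 + 52*u + K*(-123 - K))
p(-380, 660) - f(-120) = (469 - 1*660² - 123*660 + 52*(-380)) - (-120)*(2 - 120) = (469 - 1*435600 - 81180 - 19760) - (-120)*(-118) = (469 - 435600 - 81180 - 19760) - 1*14160 = -536071 - 14160 = -550231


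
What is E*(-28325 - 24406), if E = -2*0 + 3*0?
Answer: 0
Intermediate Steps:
E = 0 (E = 0 + 0 = 0)
E*(-28325 - 24406) = 0*(-28325 - 24406) = 0*(-52731) = 0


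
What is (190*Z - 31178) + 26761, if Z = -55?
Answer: -14867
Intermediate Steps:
(190*Z - 31178) + 26761 = (190*(-55) - 31178) + 26761 = (-10450 - 31178) + 26761 = -41628 + 26761 = -14867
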